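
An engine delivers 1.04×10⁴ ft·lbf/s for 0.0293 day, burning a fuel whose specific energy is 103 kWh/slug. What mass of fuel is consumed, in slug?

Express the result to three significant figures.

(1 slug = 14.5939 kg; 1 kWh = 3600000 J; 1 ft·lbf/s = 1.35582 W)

1.04×10⁴ ft·lbf/s → 14100.5 W
0.0293 day → 2531.52 s
E = P × t = 14100.5 × 2531.52 = 3.56957×10⁷ J
103 kWh/slug → 2.54079×10⁷ J/kg
m = E / e_s = 3.56957×10⁷ / 2.54079×10⁷ = 1.40491 kg
In slug: 1.40491 / 14.5939 = 0.0962669 slug

0.0963 slug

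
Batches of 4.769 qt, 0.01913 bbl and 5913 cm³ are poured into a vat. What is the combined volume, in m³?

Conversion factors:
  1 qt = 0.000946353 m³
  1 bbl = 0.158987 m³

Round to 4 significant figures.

4.769 qt × 0.000946353 = 0.00451316 m³
0.01913 bbl × 0.158987 = 0.00304142 m³
5913 cm³ × 10⁻⁶ = 0.005913 m³
Total: 0.00451316 + 0.00304142 + 0.005913 = 0.0134676 m³

0.01347 m³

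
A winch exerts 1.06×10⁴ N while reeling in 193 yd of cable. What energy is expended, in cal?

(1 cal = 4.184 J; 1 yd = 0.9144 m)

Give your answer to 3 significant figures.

193 yd × 0.9144 → 176.479 m
W = F × d = 10600 N × 176.479 m = 1.87068×10⁶ J
1.87068×10⁶ J ÷ (4.184 J/cal) = 447103 cal

4.47×10⁵ cal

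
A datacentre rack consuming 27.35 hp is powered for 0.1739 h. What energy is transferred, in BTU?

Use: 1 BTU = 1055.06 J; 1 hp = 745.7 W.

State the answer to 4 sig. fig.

27.35 hp × 745.7 = 20394.9 W
0.1739 h × 3600 = 626.04 s
E = P × t = 20394.9 W × 626.04 s = 1.2768×10⁷ J
1.2768×10⁷ J ÷ (1055.06 J/BTU) = 12101.7 BTU

1.210×10⁴ BTU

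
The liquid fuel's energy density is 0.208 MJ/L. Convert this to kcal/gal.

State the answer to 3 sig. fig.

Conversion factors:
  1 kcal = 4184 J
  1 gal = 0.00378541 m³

188 kcal/gal

0.208 MJ/L × 1000000 J/MJ ÷ 0.001 m³/L = 2.08×10⁸ J/m³
2.08×10⁸ J/m³ ÷ 4184 J/kcal × 0.00378541 m³/gal = 188.185 kcal/gal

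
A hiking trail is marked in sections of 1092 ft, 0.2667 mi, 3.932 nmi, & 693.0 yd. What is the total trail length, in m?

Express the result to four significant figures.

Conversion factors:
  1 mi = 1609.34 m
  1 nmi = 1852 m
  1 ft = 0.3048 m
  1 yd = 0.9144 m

8678 m

1092 ft × 0.3048 = 332.842 m
0.2667 mi × 1609.34 = 429.211 m
3.932 nmi × 1852 = 7282.06 m
693.0 yd × 0.9144 = 633.679 m
Combined: 332.842 + 429.211 + 7282.06 + 633.679 = 8677.79 m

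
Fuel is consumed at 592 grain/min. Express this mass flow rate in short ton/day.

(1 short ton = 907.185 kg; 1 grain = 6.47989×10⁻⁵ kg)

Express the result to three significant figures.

0.0609 short ton/day

592 grain/min × 6.47989×10⁻⁵ kg/grain ÷ 60 s/min = 6.39349×10⁻⁴ kg/s
6.39349×10⁻⁴ kg/s ÷ 907.185 kg/short ton × 86400 s/day = 0.0608914 short ton/day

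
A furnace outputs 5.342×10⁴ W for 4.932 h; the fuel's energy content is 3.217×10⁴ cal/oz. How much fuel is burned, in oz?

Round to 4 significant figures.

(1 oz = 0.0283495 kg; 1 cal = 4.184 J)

4.932 h → 17755.2 s
E = P × t = 53420 × 17755.2 = 9.48483×10⁸ J
3.217×10⁴ cal/oz → 4.74785×10⁶ J/kg
m = E / e_s = 9.48483×10⁸ / 4.74785×10⁶ = 199.771 kg
In oz: 199.771 / 0.0283495 = 7046.72 oz

7047 oz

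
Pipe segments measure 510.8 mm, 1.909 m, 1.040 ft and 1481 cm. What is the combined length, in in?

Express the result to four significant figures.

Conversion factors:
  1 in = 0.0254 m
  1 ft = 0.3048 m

510.8 mm × 0.001 = 0.5108 m
1.909 m (already m)
1.040 ft × 0.3048 = 0.316992 m
1481 cm × 0.01 = 14.81 m
Total: 0.5108 + 1.909 + 0.316992 + 14.81 = 17.5468 m
In in: 17.5468 / 0.0254 = 690.819 in

690.8 in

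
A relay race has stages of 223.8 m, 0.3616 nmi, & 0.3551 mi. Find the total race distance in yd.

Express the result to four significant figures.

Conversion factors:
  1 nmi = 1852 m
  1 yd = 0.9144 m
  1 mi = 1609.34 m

223.8 m (already m)
0.3616 nmi × 1852 → 669.683 m
0.3551 mi × 1609.34 → 571.477 m
Combined: 223.8 + 669.683 + 571.477 = 1464.96 m
In yd: 1464.96 / 0.9144 = 1602.1 yd

1602 yd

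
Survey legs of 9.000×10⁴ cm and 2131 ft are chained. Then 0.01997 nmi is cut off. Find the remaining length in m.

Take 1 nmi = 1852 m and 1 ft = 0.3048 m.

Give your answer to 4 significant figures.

9.000×10⁴ cm × 0.01 = 900 m
2131 ft × 0.3048 = 649.529 m
0.01997 nmi × 1852 = 36.9844 m
Net: 900 + 649.529 − 36.9844 = 1512.54 m

1513 m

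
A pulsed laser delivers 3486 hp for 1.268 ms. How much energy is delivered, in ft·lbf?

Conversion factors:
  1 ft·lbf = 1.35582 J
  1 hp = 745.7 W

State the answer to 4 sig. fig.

2431 ft·lbf

3486 hp × 745.7 → 2.59951×10⁶ W
1.268 ms × 0.001 → 0.001268 s
E = P × t = 2.59951×10⁶ W × 0.001268 s = 3296.18 J
3296.18 J ÷ (1.35582 J/ft·lbf) = 2431.13 ft·lbf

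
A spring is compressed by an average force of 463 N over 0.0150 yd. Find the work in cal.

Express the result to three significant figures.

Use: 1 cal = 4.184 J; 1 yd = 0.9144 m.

0.0150 yd × 0.9144 → 0.013716 m
W = F × d = 463 N × 0.013716 m = 6.35051 J
6.35051 J ÷ (4.184 J/cal) = 1.51781 cal

1.52 cal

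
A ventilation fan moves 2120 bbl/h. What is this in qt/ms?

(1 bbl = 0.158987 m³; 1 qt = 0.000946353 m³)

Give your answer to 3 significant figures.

2120 bbl/h × 0.158987 m³/bbl ÷ 3600 s/h = 0.0936257 m³/s
0.0936257 m³/s ÷ 0.000946353 m³/qt × 0.001 s/ms = 0.0989332 qt/ms

0.0989 qt/ms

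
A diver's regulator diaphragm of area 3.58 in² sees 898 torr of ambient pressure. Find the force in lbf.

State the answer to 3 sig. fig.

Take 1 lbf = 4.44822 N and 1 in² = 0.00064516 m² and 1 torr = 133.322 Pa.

62.2 lbf

898 torr × 133.322 → 119723 Pa
3.58 in² × 0.00064516 → 0.00230967 m²
F = P × A = 119723 Pa × 0.00230967 m² = 276.521 N
276.521 N ÷ (4.44822 N/lbf) = 62.1644 lbf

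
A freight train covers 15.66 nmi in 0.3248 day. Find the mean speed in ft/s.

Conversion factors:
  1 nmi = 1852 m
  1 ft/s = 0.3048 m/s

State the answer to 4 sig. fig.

15.66 nmi × 1852 → 29002.3 m
0.3248 day × 86400 → 28062.7 s
v = d / t = 29002.3 m / 28062.7 s = 1.03348 m/s
1.03348 m/s ÷ (0.3048 m/s/ft/s) = 3.39068 ft/s

3.391 ft/s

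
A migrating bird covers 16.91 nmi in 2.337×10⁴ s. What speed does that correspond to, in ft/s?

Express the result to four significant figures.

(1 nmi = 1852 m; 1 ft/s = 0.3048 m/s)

16.91 nmi × 1852 → 31317.3 m
v = d / t = 31317.3 m / 23370 s = 1.34006 m/s
1.34006 m/s ÷ (0.3048 m/s/ft/s) = 4.39652 ft/s

4.397 ft/s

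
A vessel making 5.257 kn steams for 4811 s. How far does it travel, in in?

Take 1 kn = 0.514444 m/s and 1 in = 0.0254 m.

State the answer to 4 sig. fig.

5.122×10⁵ in

5.257 kn × 0.514444 = 2.70443 m/s
d = v × t = 2.70443 m/s × 4811 s = 13011 m
13011 m ÷ (0.0254 m/in) = 512244 in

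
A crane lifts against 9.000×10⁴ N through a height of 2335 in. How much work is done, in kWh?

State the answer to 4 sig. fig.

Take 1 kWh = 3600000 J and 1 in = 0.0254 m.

2335 in × 0.0254 → 59.309 m
W = F × d = 90000 N × 59.309 m = 5.33781×10⁶ J
5.33781×10⁶ J ÷ (3600000 J/kWh) = 1.48272 kWh

1.483 kWh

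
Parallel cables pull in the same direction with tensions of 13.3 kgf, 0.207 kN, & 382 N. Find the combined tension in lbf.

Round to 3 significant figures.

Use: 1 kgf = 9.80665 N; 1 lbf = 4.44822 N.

13.3 kgf × 9.80665 = 130.428 N
0.207 kN × 1000 = 207 N
382 N (already N)
Combined: 130.428 + 207 + 382 = 719.428 N
In lbf: 719.428 / 4.44822 = 161.734 lbf

162 lbf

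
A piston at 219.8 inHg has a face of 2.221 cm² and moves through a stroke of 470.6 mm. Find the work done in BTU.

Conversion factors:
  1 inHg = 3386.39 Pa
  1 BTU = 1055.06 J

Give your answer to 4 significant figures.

0.07374 BTU

219.8 inHg → 744329 Pa
2.221 cm² → 2.221×10⁻⁴ m²
F = P × A = 744329 × 2.221×10⁻⁴ = 165.315 N
470.6 mm → 0.4706 m
W = F × d = 165.315 × 0.4706 = 77.7972 J
In BTU: 77.7972 / 1055.06 = 0.0737372 BTU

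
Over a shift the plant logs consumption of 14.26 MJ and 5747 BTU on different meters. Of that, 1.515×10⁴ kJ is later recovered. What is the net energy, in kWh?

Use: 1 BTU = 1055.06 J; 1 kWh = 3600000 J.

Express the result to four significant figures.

1.437 kWh

14.26 MJ × 1000000 → 1.426×10⁷ J
5747 BTU × 1055.06 → 6.06343×10⁶ J
1.515×10⁴ kJ × 1000 → 1.515×10⁷ J
Net: 1.426×10⁷ + 6.06343×10⁶ − 1.515×10⁷ = 5.17343×10⁶ J
In kWh: 5.17343×10⁶ / 3600000 = 1.43706 kWh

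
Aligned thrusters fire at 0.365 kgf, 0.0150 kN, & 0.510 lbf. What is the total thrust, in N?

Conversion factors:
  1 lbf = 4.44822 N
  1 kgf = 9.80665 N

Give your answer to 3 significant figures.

0.365 kgf × 9.80665 → 3.57943 N
0.0150 kN × 1000 → 15 N
0.510 lbf × 4.44822 → 2.26859 N
Sum: 3.57943 + 15 + 2.26859 = 20.848 N

20.8 N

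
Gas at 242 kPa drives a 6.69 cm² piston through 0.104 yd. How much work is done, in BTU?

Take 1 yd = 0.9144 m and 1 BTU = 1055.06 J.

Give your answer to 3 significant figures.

0.0146 BTU

242 kPa → 242000 Pa
6.69 cm² → 6.69×10⁻⁴ m²
F = P × A = 242000 × 6.69×10⁻⁴ = 161.898 N
0.104 yd → 0.0950976 m
W = F × d = 161.898 × 0.0950976 = 15.3961 J
In BTU: 15.3961 / 1055.06 = 0.0145926 BTU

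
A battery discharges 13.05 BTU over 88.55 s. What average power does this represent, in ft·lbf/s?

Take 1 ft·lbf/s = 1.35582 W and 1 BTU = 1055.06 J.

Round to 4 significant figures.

114.7 ft·lbf/s

13.05 BTU × 1055.06 → 13768.5 J
P = E / t = 13768.5 J / 88.55 s = 155.488 W
155.488 W ÷ (1.35582 W/ft·lbf/s) = 114.682 ft·lbf/s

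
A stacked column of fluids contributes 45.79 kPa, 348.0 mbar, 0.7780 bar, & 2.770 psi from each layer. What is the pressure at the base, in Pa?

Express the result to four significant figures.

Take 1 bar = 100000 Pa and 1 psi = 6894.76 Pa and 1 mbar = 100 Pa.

1.775×10⁵ Pa

45.79 kPa × 1000 → 45790 Pa
348.0 mbar × 100 → 34800 Pa
0.7780 bar × 100000 → 77800 Pa
2.770 psi × 6894.76 → 19098.5 Pa
Combined: 45790 + 34800 + 77800 + 19098.5 = 177488 Pa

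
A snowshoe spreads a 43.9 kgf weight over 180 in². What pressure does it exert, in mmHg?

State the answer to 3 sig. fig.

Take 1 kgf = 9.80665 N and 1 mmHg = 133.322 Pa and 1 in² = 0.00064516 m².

43.9 kgf × 9.80665 → 430.512 N
180 in² × 0.00064516 → 0.116129 m²
P = F / A = 430.512 N / 0.116129 m² = 3707.19 Pa
3707.19 Pa ÷ (133.322 Pa/mmHg) = 27.8063 mmHg

27.8 mmHg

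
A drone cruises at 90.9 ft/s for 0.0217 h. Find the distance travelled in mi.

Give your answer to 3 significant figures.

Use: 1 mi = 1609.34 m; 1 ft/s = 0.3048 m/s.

1.34 mi

90.9 ft/s × 0.3048 = 27.7063 m/s
0.0217 h × 3600 = 78.12 s
d = v × t = 27.7063 m/s × 78.12 s = 2164.42 m
2164.42 m ÷ (1609.34 m/mi) = 1.34491 mi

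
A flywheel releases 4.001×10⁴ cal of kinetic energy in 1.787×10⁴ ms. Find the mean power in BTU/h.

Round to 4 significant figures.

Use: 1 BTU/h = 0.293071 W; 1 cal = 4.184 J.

4.001×10⁴ cal × 4.184 = 167402 J
1.787×10⁴ ms × 0.001 = 17.87 s
P = E / t = 167402 J / 17.87 s = 9367.77 W
9367.77 W ÷ (0.293071 W/BTU/h) = 31964.2 BTU/h

3.196×10⁴ BTU/h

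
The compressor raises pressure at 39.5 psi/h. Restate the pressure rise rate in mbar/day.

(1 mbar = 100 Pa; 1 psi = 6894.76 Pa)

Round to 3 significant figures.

6.54×10⁴ mbar/day

39.5 psi/h × 6894.76 Pa/psi ÷ 3600 s/h = 75.6508 Pa/s
75.6508 Pa/s ÷ 100 Pa/mbar × 86400 s/day = 65362.3 mbar/day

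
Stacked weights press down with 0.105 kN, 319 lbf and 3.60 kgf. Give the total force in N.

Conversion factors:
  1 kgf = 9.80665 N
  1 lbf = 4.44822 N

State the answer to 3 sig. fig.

1560 N

0.105 kN × 1000 = 105 N
319 lbf × 4.44822 = 1418.98 N
3.60 kgf × 9.80665 = 35.3039 N
Combined: 105 + 1418.98 + 35.3039 = 1559.28 N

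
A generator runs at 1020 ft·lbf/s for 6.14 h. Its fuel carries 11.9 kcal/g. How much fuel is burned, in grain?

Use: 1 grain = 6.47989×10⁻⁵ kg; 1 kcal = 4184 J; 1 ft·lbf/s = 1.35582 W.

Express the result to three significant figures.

9470 grain

1020 ft·lbf/s → 1382.94 W
6.14 h → 22104 s
E = P × t = 1382.94 × 22104 = 3.05685×10⁷ J
11.9 kcal/g → 4.97896×10⁷ J/kg
m = E / e_s = 3.05685×10⁷ / 4.97896×10⁷ = 0.613954 kg
In grain: 0.613954 / 6.47989×10⁻⁵ = 9474.76 grain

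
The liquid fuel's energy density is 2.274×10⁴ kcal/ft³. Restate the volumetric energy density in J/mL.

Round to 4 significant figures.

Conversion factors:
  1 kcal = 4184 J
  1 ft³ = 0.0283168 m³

2.274×10⁴ kcal/ft³ × 4184 J/kcal ÷ 0.0283168 m³/ft³ = 3.35999×10⁹ J/m³
3.35999×10⁹ J/m³ × 10⁻⁶ m³/mL = 3359.99 J/mL

3360 J/mL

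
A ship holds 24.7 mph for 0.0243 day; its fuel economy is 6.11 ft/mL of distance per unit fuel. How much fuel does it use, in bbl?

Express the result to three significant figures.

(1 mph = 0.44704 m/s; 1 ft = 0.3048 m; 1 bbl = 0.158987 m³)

24.7 mph → 11.0419 m/s
0.0243 day → 2099.52 s
d = v × t = 11.0419 × 2099.52 = 23182.7 m
6.11 ft/mL → 1.86233×10⁶ m/m³
V = d / (distance per unit fuel) = 23182.7 / 1.86233×10⁶ = 0.0124482 m³
In bbl: 0.0124482 / 0.158987 = 0.078297 bbl

0.0783 bbl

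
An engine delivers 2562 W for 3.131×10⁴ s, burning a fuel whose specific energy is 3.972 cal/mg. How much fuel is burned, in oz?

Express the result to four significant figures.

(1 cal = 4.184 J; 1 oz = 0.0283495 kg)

170.3 oz

E = P × t = 2562 × 31310 = 8.02162×10⁷ J
3.972 cal/mg → 1.66188×10⁷ J/kg
m = E / e_s = 8.02162×10⁷ / 1.66188×10⁷ = 4.82683 kg
In oz: 4.82683 / 0.0283495 = 170.262 oz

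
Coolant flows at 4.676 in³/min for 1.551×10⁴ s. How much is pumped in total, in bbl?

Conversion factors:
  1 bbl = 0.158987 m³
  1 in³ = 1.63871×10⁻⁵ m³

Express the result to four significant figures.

4.676 in³/min → 1.2771×10⁻⁶ m³/s
V = Q × t = 1.2771×10⁻⁶ × 15510 = 0.0198078 m³
In bbl: 0.0198078 / 0.158987 = 0.124588 bbl

0.1246 bbl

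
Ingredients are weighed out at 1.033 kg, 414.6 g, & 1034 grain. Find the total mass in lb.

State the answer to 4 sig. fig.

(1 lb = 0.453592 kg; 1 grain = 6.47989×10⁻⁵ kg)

3.339 lb

1.033 kg (already kg)
414.6 g × 0.001 = 0.4146 kg
1034 grain × 6.47989×10⁻⁵ = 0.0670021 kg
Sum: 1.033 + 0.4146 + 0.0670021 = 1.5146 kg
In lb: 1.5146 / 0.453592 = 3.33912 lb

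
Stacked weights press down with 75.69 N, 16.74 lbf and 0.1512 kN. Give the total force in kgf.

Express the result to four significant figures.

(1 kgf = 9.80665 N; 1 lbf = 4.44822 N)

75.69 N (already N)
16.74 lbf × 4.44822 → 74.4632 N
0.1512 kN × 1000 → 151.2 N
Sum: 75.69 + 74.4632 + 151.2 = 301.353 N
In kgf: 301.353 / 9.80665 = 30.7295 kgf

30.73 kgf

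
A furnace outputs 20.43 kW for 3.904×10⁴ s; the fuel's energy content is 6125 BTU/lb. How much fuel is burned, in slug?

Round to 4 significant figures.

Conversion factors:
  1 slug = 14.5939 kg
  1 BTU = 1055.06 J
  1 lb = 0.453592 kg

3.836 slug

20.43 kW → 20430 W
E = P × t = 20430 × 39040 = 7.97587×10⁸ J
6125 BTU/lb → 1.42468×10⁷ J/kg
m = E / e_s = 7.97587×10⁸ / 1.42468×10⁷ = 55.9836 kg
In slug: 55.9836 / 14.5939 = 3.8361 slug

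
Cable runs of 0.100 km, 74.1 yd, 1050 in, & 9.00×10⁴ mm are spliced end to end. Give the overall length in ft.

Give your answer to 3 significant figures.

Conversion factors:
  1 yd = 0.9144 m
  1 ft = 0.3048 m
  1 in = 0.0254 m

0.100 km × 1000 = 100 m
74.1 yd × 0.9144 = 67.757 m
1050 in × 0.0254 = 26.67 m
9.00×10⁴ mm × 0.001 = 90 m
Combined: 100 + 67.757 + 26.67 + 90 = 284.427 m
In ft: 284.427 / 0.3048 = 933.159 ft

933 ft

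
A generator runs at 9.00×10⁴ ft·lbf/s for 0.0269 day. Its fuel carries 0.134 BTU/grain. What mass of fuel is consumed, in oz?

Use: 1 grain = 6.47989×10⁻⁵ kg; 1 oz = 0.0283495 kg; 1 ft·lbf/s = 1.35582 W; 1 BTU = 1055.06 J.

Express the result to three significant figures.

9.00×10⁴ ft·lbf/s → 122024 W
0.0269 day → 2324.16 s
E = P × t = 122024 × 2324.16 = 2.83603×10⁸ J
0.134 BTU/grain → 2.1818×10⁶ J/kg
m = E / e_s = 2.83603×10⁸ / 2.1818×10⁶ = 129.986 kg
In oz: 129.986 / 0.0283495 = 4585.12 oz

4590 oz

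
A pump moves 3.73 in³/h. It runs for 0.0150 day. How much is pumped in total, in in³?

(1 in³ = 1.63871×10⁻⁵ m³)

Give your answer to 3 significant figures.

3.73 in³/h → 1.69789×10⁻⁸ m³/s
0.0150 day → 1296 s
V = Q × t = 1.69789×10⁻⁸ × 1296 = 2.20047×10⁻⁵ m³
In in³: 2.20047×10⁻⁵ / 1.63871×10⁻⁵ = 1.34281 in³

1.34 in³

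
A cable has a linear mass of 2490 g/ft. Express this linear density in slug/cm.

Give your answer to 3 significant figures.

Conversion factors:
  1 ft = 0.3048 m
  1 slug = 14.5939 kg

0.00560 slug/cm

2490 g/ft × 0.001 kg/g ÷ 0.3048 m/ft = 8.16929 kg/m
8.16929 kg/m ÷ 14.5939 kg/slug × 0.01 m/cm = 0.00559774 slug/cm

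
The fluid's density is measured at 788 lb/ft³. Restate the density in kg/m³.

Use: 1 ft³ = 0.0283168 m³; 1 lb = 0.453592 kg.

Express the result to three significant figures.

1.26×10⁴ kg/m³

788 lb/ft³ × 0.453592 kg/lb ÷ 0.0283168 m³/ft³ = 12622.6 kg/m³
12622.6 kg/m³  = 12622.6 kg/m³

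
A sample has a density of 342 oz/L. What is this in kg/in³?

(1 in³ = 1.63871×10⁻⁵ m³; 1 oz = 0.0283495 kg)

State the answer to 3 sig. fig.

342 oz/L × 0.0283495 kg/oz ÷ 0.001 m³/L = 9695.53 kg/m³
9695.53 kg/m³ × 1.63871×10⁻⁵ m³/in³ = 0.158882 kg/in³

0.159 kg/in³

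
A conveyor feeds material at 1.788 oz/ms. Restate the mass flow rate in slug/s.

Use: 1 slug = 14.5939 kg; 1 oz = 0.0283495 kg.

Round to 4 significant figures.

3.473 slug/s

1.788 oz/ms × 0.0283495 kg/oz ÷ 0.001 s/ms = 50.6889 kg/s
50.6889 kg/s ÷ 14.5939 kg/slug = 3.47329 slug/s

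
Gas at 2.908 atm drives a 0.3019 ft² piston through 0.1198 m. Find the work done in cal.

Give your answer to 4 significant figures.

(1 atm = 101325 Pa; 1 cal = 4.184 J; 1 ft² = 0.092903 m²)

236.6 cal

2.908 atm → 294653 Pa
0.3019 ft² → 0.0280474 m²
F = P × A = 294653 × 0.0280474 = 8264.25 N
W = F × d = 8264.25 × 0.1198 = 990.057 J
In cal: 990.057 / 4.184 = 236.629 cal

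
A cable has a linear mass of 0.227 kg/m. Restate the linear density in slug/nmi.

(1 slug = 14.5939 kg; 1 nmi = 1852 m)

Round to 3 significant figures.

0.227 kg/m is already 0.227 kg/m
0.227 kg/m ÷ 14.5939 kg/slug × 1852 m/nmi = 28.8068 slug/nmi

28.8 slug/nmi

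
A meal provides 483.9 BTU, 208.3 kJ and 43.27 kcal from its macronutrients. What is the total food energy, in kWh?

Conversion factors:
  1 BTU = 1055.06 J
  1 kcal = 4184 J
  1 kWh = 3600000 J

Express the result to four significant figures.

483.9 BTU × 1055.06 → 510544 J
208.3 kJ × 1000 → 208300 J
43.27 kcal × 4184 → 181042 J
Combined: 510544 + 208300 + 181042 = 899886 J
In kWh: 899886 / 3600000 = 0.249968 kWh

0.2500 kWh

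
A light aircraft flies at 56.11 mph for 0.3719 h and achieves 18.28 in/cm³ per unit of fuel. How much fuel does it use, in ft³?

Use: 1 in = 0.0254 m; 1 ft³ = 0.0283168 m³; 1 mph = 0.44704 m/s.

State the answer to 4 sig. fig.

56.11 mph → 25.0834 m/s
0.3719 h → 1338.84 s
d = v × t = 25.0834 × 1338.84 = 33582.7 m
18.28 in/cm³ → 464312 m/m³
V = d / (distance per unit fuel) = 33582.7 / 464312 = 0.0723279 m³
In ft³: 0.0723279 / 0.0283168 = 2.55424 ft³

2.554 ft³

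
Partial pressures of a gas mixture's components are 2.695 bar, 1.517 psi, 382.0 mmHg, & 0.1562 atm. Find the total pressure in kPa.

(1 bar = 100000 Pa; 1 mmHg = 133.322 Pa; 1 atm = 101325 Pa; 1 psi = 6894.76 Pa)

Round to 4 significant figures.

346.7 kPa

2.695 bar × 100000 = 269500 Pa
1.517 psi × 6894.76 = 10459.4 Pa
382.0 mmHg × 133.322 = 50929 Pa
0.1562 atm × 101325 = 15827 Pa
Sum: 269500 + 10459.4 + 50929 + 15827 = 346715 Pa
In kPa: 346715 / 1000 = 346.715 kPa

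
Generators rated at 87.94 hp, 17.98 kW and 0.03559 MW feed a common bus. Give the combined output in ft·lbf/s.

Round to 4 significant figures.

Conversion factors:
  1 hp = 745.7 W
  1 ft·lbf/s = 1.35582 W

8.788×10⁴ ft·lbf/s

87.94 hp × 745.7 = 65576.9 W
17.98 kW × 1000 = 17980 W
0.03559 MW × 1000000 = 35590 W
Sum: 65576.9 + 17980 + 35590 = 119147 W
In ft·lbf/s: 119147 / 1.35582 = 87878.2 ft·lbf/s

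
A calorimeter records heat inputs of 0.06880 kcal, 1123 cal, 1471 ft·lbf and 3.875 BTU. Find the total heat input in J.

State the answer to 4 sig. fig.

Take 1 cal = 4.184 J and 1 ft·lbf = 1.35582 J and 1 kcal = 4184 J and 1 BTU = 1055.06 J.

0.06880 kcal × 4184 = 287.859 J
1123 cal × 4.184 = 4698.63 J
1471 ft·lbf × 1.35582 = 1994.41 J
3.875 BTU × 1055.06 = 4088.36 J
Combined: 287.859 + 4698.63 + 1994.41 + 4088.36 = 11069.3 J

1.107×10⁴ J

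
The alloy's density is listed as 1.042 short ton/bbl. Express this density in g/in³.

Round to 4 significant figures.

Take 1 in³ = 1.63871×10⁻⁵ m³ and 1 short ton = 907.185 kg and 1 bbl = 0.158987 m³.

97.43 g/in³

1.042 short ton/bbl × 907.185 kg/short ton ÷ 0.158987 m³/bbl = 5945.69 kg/m³
5945.69 kg/m³ ÷ 0.001 kg/g × 1.63871×10⁻⁵ m³/in³ = 97.4326 g/in³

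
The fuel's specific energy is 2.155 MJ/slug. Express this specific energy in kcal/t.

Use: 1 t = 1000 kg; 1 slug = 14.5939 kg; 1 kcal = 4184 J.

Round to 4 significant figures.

3.529×10⁴ kcal/t

2.155 MJ/slug × 1000000 J/MJ ÷ 14.5939 kg/slug = 147664 J/kg
147664 J/kg ÷ 4184 J/kcal × 1000 kg/t = 35292.5 kcal/t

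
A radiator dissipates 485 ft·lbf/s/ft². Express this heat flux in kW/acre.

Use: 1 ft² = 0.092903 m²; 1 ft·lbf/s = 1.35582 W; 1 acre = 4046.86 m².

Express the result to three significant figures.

2.86×10⁴ kW/acre

485 ft·lbf/s/ft² × 1.35582 W/ft·lbf/s ÷ 0.092903 m²/ft² = 7078.06 W/m²
7078.06 W/m² ÷ 1000 W/kW × 4046.86 m²/acre = 28643.9 kW/acre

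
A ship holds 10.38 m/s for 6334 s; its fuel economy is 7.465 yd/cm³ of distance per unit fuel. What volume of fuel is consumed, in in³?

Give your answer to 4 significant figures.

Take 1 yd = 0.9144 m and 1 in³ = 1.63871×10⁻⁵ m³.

d = v × t = 10.38 × 6334 = 65746.9 m
7.465 yd/cm³ → 6.826×10⁶ m/m³
V = d / (distance per unit fuel) = 65746.9 / 6.826×10⁶ = 0.00963183 m³
In in³: 0.00963183 / 1.63871×10⁻⁵ = 587.769 in³

587.8 in³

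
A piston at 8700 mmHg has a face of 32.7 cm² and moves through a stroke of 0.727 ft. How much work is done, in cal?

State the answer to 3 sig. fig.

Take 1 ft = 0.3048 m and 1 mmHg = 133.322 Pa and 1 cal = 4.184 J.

201 cal

8700 mmHg → 1.1599×10⁶ Pa
32.7 cm² → 0.00327 m²
F = P × A = 1.1599×10⁶ × 0.00327 = 3792.87 N
0.727 ft → 0.22159 m
W = F × d = 3792.87 × 0.22159 = 840.462 J
In cal: 840.462 / 4.184 = 200.875 cal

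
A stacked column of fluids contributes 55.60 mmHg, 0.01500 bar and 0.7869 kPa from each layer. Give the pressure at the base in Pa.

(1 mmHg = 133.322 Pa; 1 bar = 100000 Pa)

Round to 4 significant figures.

9700 Pa

55.60 mmHg × 133.322 → 7412.7 Pa
0.01500 bar × 100000 → 1500 Pa
0.7869 kPa × 1000 → 786.9 Pa
Sum: 7412.7 + 1500 + 786.9 = 9699.6 Pa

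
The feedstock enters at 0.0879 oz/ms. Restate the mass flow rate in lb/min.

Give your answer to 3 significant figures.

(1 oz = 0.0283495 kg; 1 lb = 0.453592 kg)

0.0879 oz/ms × 0.0283495 kg/oz ÷ 0.001 s/ms = 2.49192 kg/s
2.49192 kg/s ÷ 0.453592 kg/lb × 60 s/min = 329.625 lb/min

330 lb/min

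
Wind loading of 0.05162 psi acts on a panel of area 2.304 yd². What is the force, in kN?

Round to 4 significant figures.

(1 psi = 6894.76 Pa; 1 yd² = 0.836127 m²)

0.6856 kN

0.05162 psi × 6894.76 → 355.908 Pa
2.304 yd² × 0.836127 → 1.92644 m²
F = P × A = 355.908 Pa × 1.92644 m² = 685.635 N
685.635 N ÷ (1000 N/kN) = 0.685635 kN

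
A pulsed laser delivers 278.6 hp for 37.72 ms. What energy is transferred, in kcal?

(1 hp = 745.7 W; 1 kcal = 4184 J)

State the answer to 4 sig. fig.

1.873 kcal

278.6 hp × 745.7 → 207752 W
37.72 ms × 0.001 → 0.03772 s
E = P × t = 207752 W × 0.03772 s = 7836.41 J
7836.41 J ÷ (4184 J/kcal) = 1.87295 kcal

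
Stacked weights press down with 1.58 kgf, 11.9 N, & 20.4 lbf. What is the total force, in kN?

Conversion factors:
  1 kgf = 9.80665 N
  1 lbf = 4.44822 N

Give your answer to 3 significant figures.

1.58 kgf × 9.80665 = 15.4945 N
11.9 N (already N)
20.4 lbf × 4.44822 = 90.7437 N
Combined: 15.4945 + 11.9 + 90.7437 = 118.138 N
In kN: 118.138 / 1000 = 0.118138 kN

0.118 kN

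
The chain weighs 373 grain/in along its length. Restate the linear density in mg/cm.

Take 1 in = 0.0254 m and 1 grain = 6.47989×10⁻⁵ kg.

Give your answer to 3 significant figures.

9520 mg/cm

373 grain/in × 6.47989×10⁻⁵ kg/grain ÷ 0.0254 m/in = 0.951574 kg/m
0.951574 kg/m ÷ 10⁻⁶ kg/mg × 0.01 m/cm = 9515.74 mg/cm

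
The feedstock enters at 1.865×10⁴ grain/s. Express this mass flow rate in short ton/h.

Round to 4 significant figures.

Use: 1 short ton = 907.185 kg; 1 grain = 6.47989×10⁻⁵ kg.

4.796 short ton/h

1.865×10⁴ grain/s × 6.47989×10⁻⁵ kg/grain = 1.2085 kg/s
1.2085 kg/s ÷ 907.185 kg/short ton × 3600 s/h = 4.79571 short ton/h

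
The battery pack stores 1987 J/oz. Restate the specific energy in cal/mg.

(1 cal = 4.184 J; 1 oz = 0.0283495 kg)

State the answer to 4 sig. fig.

1987 J/oz ÷ 0.0283495 kg/oz = 70089.4 J/kg
70089.4 J/kg ÷ 4.184 J/cal × 10⁻⁶ kg/mg = 0.0167518 cal/mg

0.01675 cal/mg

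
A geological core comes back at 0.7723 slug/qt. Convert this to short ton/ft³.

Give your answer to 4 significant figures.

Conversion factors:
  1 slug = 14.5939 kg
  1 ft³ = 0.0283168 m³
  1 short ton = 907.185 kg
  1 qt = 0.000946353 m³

0.3718 short ton/ft³

0.7723 slug/qt × 14.5939 kg/slug ÷ 0.000946353 m³/qt = 11909.8 kg/m³
11909.8 kg/m³ ÷ 907.185 kg/short ton × 0.0283168 m³/ft³ = 0.371752 short ton/ft³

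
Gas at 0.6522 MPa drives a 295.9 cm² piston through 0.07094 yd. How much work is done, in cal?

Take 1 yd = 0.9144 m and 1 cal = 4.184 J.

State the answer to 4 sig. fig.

0.6522 MPa → 652200 Pa
295.9 cm² → 0.02959 m²
F = P × A = 652200 × 0.02959 = 19298.6 N
0.07094 yd → 0.0648675 m
W = F × d = 19298.6 × 0.0648675 = 1251.85 J
In cal: 1251.85 / 4.184 = 299.199 cal

299.2 cal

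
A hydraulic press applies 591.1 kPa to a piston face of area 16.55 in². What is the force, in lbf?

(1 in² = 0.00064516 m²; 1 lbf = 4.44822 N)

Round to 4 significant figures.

1419 lbf

591.1 kPa × 1000 → 591100 Pa
16.55 in² × 0.00064516 → 0.0106774 m²
F = P × A = 591100 Pa × 0.0106774 m² = 6311.41 N
6311.41 N ÷ (4.44822 N/lbf) = 1418.86 lbf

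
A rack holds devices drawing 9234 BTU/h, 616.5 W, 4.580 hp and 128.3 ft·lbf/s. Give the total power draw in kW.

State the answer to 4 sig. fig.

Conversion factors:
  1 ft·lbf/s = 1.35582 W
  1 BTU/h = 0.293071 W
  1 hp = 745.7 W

6.912 kW

9234 BTU/h × 0.293071 → 2706.22 W
616.5 W (already W)
4.580 hp × 745.7 → 3415.31 W
128.3 ft·lbf/s × 1.35582 → 173.952 W
Sum: 2706.22 + 616.5 + 3415.31 + 173.952 = 6911.98 W
In kW: 6911.98 / 1000 = 6.91198 kW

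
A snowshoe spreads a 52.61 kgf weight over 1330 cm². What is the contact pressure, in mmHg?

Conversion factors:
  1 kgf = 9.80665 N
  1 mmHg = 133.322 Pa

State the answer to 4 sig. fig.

52.61 kgf × 9.80665 → 515.928 N
1330 cm² × 0.0001 → 0.133 m²
P = F / A = 515.928 N / 0.133 m² = 3879.16 Pa
3879.16 Pa ÷ (133.322 Pa/mmHg) = 29.0962 mmHg

29.10 mmHg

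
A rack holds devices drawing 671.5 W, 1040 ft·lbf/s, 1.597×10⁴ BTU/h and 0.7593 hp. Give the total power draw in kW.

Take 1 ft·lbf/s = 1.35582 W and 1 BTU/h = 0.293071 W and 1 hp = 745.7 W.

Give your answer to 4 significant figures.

671.5 W (already W)
1040 ft·lbf/s × 1.35582 → 1410.05 W
1.597×10⁴ BTU/h × 0.293071 → 4680.34 W
0.7593 hp × 745.7 → 566.21 W
Sum: 671.5 + 1410.05 + 4680.34 + 566.21 = 7328.1 W
In kW: 7328.1 / 1000 = 7.3281 kW

7.328 kW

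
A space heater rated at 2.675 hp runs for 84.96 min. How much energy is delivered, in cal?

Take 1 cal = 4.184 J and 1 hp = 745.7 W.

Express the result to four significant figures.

2.430×10⁶ cal

2.675 hp × 745.7 = 1994.75 W
84.96 min × 60 = 5097.6 s
E = P × t = 1994.75 W × 5097.6 s = 1.01684×10⁷ J
1.01684×10⁷ J ÷ (4.184 J/cal) = 2.43031×10⁶ cal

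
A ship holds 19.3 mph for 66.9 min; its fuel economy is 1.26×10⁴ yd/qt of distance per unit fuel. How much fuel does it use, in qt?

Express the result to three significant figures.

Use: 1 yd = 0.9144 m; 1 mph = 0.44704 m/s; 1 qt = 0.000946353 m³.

3.01 qt

19.3 mph → 8.62787 m/s
66.9 min → 4014 s
d = v × t = 8.62787 × 4014 = 34632.3 m
1.26×10⁴ yd/qt → 1.21746×10⁷ m/m³
V = d / (distance per unit fuel) = 34632.3 / 1.21746×10⁷ = 0.00284464 m³
In qt: 0.00284464 / 0.000946353 = 3.0059 qt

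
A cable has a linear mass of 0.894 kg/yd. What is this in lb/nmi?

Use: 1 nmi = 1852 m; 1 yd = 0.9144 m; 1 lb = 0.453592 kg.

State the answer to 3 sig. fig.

0.894 kg/yd ÷ 0.9144 m/yd = 0.97769 kg/m
0.97769 kg/m ÷ 0.453592 kg/lb × 1852 m/nmi = 3991.87 lb/nmi

3990 lb/nmi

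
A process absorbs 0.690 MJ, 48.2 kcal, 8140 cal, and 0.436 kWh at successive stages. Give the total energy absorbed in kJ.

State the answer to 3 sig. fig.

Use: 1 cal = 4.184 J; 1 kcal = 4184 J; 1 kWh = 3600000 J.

2500 kJ

0.690 MJ × 1000000 = 690000 J
48.2 kcal × 4184 = 201669 J
8140 cal × 4.184 = 34057.8 J
0.436 kWh × 3600000 = 1.5696×10⁶ J
Combined: 690000 + 201669 + 34057.8 + 1.5696×10⁶ = 2.49533×10⁶ J
In kJ: 2.49533×10⁶ / 1000 = 2495.33 kJ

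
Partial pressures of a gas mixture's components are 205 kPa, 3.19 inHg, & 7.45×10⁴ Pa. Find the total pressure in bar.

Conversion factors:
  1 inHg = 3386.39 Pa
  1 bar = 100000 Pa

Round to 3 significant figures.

205 kPa × 1000 → 205000 Pa
3.19 inHg × 3386.39 → 10802.6 Pa
7.45×10⁴ Pa (already Pa)
Total: 205000 + 10802.6 + 74500 = 290303 Pa
In bar: 290303 / 100000 = 2.90303 bar

2.90 bar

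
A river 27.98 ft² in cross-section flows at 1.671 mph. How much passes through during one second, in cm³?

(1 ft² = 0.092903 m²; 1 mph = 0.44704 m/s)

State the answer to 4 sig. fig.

1.671 mph × 0.44704 = 0.747004 m/s
27.98 ft² × 0.092903 = 2.59943 m²
V = v × A × t = 0.747004 m/s × 2.59943 m² × 1 s = 1.94178 m³
1.94178 m³ ÷ (10⁻⁶ m³/cm³) = 1.94178×10⁶ cm³

1.942×10⁶ cm³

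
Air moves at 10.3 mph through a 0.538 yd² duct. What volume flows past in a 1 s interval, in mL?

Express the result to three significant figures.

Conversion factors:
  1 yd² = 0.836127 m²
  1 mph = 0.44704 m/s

2.07×10⁶ mL

10.3 mph × 0.44704 = 4.60451 m/s
0.538 yd² × 0.836127 = 0.449836 m²
V = v × A × t = 4.60451 m/s × 0.449836 m² × 1 s = 2.07127 m³
2.07127 m³ ÷ (10⁻⁶ m³/mL) = 2.07127×10⁶ mL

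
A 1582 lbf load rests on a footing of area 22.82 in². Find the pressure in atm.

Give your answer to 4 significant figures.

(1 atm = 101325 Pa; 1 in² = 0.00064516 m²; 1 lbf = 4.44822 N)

1582 lbf × 4.44822 → 7037.08 N
22.82 in² × 0.00064516 → 0.0147226 m²
P = F / A = 7037.08 N / 0.0147226 m² = 477978 Pa
477978 Pa ÷ (101325 Pa/atm) = 4.71728 atm

4.717 atm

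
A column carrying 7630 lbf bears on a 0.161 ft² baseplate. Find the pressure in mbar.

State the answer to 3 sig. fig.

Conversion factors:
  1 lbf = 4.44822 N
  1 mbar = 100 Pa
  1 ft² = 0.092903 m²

7630 lbf × 4.44822 = 33939.9 N
0.161 ft² × 0.092903 = 0.0149574 m²
P = F / A = 33939.9 N / 0.0149574 m² = 2.2691×10⁶ Pa
2.2691×10⁶ Pa ÷ (100 Pa/mbar) = 22691 mbar

2.27×10⁴ mbar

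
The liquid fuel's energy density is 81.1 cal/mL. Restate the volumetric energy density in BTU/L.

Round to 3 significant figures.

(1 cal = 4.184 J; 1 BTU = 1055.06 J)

81.1 cal/mL × 4.184 J/cal ÷ 10⁻⁶ m³/mL = 3.39322×10⁸ J/m³
3.39322×10⁸ J/m³ ÷ 1055.06 J/BTU × 0.001 m³/L = 321.614 BTU/L

322 BTU/L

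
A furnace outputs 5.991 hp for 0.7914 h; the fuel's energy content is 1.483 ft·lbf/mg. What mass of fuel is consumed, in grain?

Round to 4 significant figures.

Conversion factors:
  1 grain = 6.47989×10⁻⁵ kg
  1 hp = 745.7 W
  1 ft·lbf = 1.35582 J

5.991 hp → 4467.49 W
0.7914 h → 2849.04 s
E = P × t = 4467.49 × 2849.04 = 1.27281×10⁷ J
1.483 ft·lbf/mg → 2.01068×10⁶ J/kg
m = E / e_s = 1.27281×10⁷ / 2.01068×10⁶ = 6.33025 kg
In grain: 6.33025 / 6.47989×10⁻⁵ = 97690.7 grain

9.769×10⁴ grain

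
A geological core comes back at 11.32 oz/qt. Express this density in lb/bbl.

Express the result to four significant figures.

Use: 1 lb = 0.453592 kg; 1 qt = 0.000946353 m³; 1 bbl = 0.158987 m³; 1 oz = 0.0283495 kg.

11.32 oz/qt × 0.0283495 kg/oz ÷ 0.000946353 m³/qt = 339.108 kg/m³
339.108 kg/m³ ÷ 0.453592 kg/lb × 0.158987 m³/bbl = 118.86 lb/bbl

118.9 lb/bbl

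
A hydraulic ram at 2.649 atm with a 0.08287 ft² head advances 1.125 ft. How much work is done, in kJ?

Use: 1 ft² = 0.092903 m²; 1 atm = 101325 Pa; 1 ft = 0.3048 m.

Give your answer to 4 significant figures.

2.649 atm → 268410 Pa
0.08287 ft² → 0.00769887 m²
F = P × A = 268410 × 0.00769887 = 2066.45 N
1.125 ft → 0.3429 m
W = F × d = 2066.45 × 0.3429 = 708.586 J
In kJ: 708.586 / 1000 = 0.708586 kJ

0.7086 kJ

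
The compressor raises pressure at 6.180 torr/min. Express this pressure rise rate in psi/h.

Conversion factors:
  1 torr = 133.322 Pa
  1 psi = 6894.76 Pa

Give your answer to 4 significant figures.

7.170 psi/h

6.180 torr/min × 133.322 Pa/torr ÷ 60 s/min = 13.7322 Pa/s
13.7322 Pa/s ÷ 6894.76 Pa/psi × 3600 s/h = 7.17007 psi/h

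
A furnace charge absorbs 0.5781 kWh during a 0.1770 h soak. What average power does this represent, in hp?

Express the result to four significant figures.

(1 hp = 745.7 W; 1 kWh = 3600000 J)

0.5781 kWh × 3600000 → 2.08116×10⁶ J
0.1770 h × 3600 → 637.2 s
P = E / t = 2.08116×10⁶ J / 637.2 s = 3266.1 W
3266.1 W ÷ (745.7 W/hp) = 4.37991 hp

4.380 hp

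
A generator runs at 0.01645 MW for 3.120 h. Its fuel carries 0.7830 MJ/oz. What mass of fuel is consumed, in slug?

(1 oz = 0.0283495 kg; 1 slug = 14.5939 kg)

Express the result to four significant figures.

0.01645 MW → 16450 W
3.120 h → 11232 s
E = P × t = 16450 × 11232 = 1.84766×10⁸ J
0.7830 MJ/oz → 2.76195×10⁷ J/kg
m = E / e_s = 1.84766×10⁸ / 2.76195×10⁷ = 6.68969 kg
In slug: 6.68969 / 14.5939 = 0.458389 slug

0.4584 slug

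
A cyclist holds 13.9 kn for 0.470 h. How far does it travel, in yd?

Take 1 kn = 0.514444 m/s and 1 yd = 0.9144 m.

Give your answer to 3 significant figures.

1.32×10⁴ yd

13.9 kn × 0.514444 = 7.15077 m/s
0.470 h × 3600 = 1692 s
d = v × t = 7.15077 m/s × 1692 s = 12099.1 m
12099.1 m ÷ (0.9144 m/yd) = 13231.7 yd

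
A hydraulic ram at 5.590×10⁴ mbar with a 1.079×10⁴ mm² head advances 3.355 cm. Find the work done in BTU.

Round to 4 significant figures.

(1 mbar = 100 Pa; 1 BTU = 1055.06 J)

5.590×10⁴ mbar → 5.59×10⁶ Pa
1.079×10⁴ mm² → 0.01079 m²
F = P × A = 5.59×10⁶ × 0.01079 = 60316.1 N
3.355 cm → 0.03355 m
W = F × d = 60316.1 × 0.03355 = 2023.61 J
In BTU: 2023.61 / 1055.06 = 1.918 BTU

1.918 BTU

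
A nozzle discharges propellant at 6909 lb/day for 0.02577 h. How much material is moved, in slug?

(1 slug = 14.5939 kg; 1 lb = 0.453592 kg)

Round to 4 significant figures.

6909 lb/day → 0.0362716 kg/s
0.02577 h → 92.772 s
m = ṁ × t = 0.0362716 × 92.772 = 3.36499 kg
In slug: 3.36499 / 14.5939 = 0.230575 slug

0.2306 slug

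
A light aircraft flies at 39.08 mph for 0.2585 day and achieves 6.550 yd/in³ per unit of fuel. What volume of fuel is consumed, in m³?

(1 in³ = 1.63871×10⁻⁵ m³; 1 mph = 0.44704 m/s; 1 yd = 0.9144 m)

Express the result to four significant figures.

1.068 m³

39.08 mph → 17.4703 m/s
0.2585 day → 22334.4 s
d = v × t = 17.4703 × 22334.4 = 390189 m
6.550 yd/in³ → 365490 m/m³
V = d / (distance per unit fuel) = 390189 / 365490 = 1.06758 m³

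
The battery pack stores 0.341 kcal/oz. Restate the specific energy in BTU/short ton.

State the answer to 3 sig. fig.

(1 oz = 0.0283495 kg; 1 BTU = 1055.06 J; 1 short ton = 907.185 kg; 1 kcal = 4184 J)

4.33×10⁴ BTU/short ton

0.341 kcal/oz × 4184 J/kcal ÷ 0.0283495 kg/oz = 50327 J/kg
50327 J/kg ÷ 1055.06 J/BTU × 907.185 kg/short ton = 43273.3 BTU/short ton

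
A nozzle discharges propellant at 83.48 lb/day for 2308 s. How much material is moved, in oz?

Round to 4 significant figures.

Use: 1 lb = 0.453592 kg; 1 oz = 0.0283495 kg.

35.68 oz

83.48 lb/day → 4.38262×10⁻⁴ kg/s
m = ṁ × t = 4.38262×10⁻⁴ × 2308 = 1.01151 kg
In oz: 1.01151 / 0.0283495 = 35.68 oz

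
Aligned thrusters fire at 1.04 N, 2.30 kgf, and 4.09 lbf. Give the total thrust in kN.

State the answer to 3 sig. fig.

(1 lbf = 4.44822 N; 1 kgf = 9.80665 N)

0.0418 kN

1.04 N (already N)
2.30 kgf × 9.80665 → 22.5553 N
4.09 lbf × 4.44822 → 18.1932 N
Combined: 1.04 + 22.5553 + 18.1932 = 41.7885 N
In kN: 41.7885 / 1000 = 0.0417885 kN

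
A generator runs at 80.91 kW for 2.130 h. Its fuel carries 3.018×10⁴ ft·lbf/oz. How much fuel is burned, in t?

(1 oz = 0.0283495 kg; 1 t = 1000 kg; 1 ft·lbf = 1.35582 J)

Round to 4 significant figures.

0.4298 t

80.91 kW → 80910 W
2.130 h → 7668 s
E = P × t = 80910 × 7668 = 6.20418×10⁸ J
3.018×10⁴ ft·lbf/oz → 1.44336×10⁶ J/kg
m = E / e_s = 6.20418×10⁸ / 1.44336×10⁶ = 429.843 kg
In t: 429.843 / 1000 = 0.429843 t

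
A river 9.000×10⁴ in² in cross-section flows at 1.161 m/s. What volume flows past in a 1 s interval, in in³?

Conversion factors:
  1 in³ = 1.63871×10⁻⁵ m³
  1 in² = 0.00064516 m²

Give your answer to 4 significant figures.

4.114×10⁶ in³

9.000×10⁴ in² × 0.00064516 = 58.0644 m²
V = v × A × t = 1.161 m/s × 58.0644 m² × 1 s = 67.4128 m³
67.4128 m³ ÷ (1.63871×10⁻⁵ m³/in³) = 4.11377×10⁶ in³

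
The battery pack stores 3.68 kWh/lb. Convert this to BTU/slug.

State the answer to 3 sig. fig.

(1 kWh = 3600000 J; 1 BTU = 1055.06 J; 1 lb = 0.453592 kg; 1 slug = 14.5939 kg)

4.04×10⁵ BTU/slug

3.68 kWh/lb × 3600000 J/kWh ÷ 0.453592 kg/lb = 2.92069×10⁷ J/kg
2.92069×10⁷ J/kg ÷ 1055.06 J/BTU × 14.5939 kg/slug = 403998 BTU/slug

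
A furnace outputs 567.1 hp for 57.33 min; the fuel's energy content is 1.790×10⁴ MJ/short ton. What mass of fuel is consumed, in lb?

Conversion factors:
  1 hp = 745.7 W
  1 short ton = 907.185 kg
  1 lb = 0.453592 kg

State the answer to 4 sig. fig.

162.5 lb

567.1 hp → 422886 W
57.33 min → 3439.8 s
E = P × t = 422886 × 3439.8 = 1.45464×10⁹ J
1.790×10⁴ MJ/short ton → 1.97314×10⁷ J/kg
m = E / e_s = 1.45464×10⁹ / 1.97314×10⁷ = 73.7221 kg
In lb: 73.7221 / 0.453592 = 162.53 lb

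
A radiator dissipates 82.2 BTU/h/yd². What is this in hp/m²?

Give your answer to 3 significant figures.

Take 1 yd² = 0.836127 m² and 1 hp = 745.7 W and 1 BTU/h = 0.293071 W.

0.0386 hp/m²

82.2 BTU/h/yd² × 0.293071 W/BTU/h ÷ 0.836127 m²/yd² = 28.8119 W/m²
28.8119 W/m² ÷ 745.7 W/hp = 0.0386374 hp/m²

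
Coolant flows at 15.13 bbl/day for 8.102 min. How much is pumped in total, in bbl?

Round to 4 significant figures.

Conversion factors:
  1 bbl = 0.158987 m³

0.08513 bbl

15.13 bbl/day → 2.78411×10⁻⁵ m³/s
8.102 min → 486.12 s
V = Q × t = 2.78411×10⁻⁵ × 486.12 = 0.0135341 m³
In bbl: 0.0135341 / 0.158987 = 0.0851271 bbl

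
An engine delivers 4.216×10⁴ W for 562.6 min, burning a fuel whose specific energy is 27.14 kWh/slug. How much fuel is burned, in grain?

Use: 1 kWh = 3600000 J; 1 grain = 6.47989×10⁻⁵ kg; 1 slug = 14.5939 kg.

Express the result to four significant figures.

562.6 min → 33756 s
E = P × t = 42160 × 33756 = 1.42315×10⁹ J
27.14 kWh/slug → 6.69485×10⁶ J/kg
m = E / e_s = 1.42315×10⁹ / 6.69485×10⁶ = 212.574 kg
In grain: 212.574 / 6.47989×10⁻⁵ = 3.28052×10⁶ grain

3.281×10⁶ grain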